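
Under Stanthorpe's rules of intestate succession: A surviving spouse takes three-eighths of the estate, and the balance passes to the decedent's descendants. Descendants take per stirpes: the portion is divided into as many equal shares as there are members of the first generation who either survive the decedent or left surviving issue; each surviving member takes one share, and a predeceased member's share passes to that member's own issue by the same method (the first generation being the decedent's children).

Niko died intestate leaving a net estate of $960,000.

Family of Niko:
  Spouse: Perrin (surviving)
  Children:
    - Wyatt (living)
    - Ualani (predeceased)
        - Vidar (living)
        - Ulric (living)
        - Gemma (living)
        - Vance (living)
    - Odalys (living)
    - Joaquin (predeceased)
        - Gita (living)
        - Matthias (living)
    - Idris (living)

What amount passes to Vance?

Vance receives $30,000.

Perrin takes three-eighths of $960,000 = $360,000. The remaining $600,000 passes to the descendants.
The descendants' portion ($600,000) is divided into 5 shares of $120,000: Wyatt, Odalys, and Idris each take $120,000; Ualani's $120,000 share passes to Ualani's issue; Joaquin's $120,000 share passes to Joaquin's issue.
Ualani's share ($120,000) is divided into 4 shares of $30,000: Vidar, Ulric, Gemma, and Vance each take $30,000.
Joaquin's share ($120,000) is divided into 2 shares of $60,000: Gita and Matthias each take $60,000.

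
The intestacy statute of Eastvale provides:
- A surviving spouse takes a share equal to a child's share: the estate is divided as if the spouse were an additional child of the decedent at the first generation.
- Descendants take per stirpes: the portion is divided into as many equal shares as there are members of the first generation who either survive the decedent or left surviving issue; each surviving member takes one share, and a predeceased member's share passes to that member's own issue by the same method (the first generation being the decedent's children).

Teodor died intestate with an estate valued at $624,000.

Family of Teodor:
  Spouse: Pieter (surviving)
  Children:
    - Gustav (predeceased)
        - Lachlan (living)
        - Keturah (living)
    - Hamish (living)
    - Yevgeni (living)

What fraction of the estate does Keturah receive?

Keturah receives 1/8 of the estate.

The spouse counts as an additional share at the children's level, so there are 4 primary shares of $156,000. Pieter takes one such share ($156,000).
The children's combined portion ($468,000) is divided into 3 shares of $156,000: Hamish and Yevgeni each take $156,000; Gustav's $156,000 share passes to Gustav's issue.
Gustav's share ($156,000) is divided into 2 shares of $78,000: Lachlan and Keturah each take $78,000.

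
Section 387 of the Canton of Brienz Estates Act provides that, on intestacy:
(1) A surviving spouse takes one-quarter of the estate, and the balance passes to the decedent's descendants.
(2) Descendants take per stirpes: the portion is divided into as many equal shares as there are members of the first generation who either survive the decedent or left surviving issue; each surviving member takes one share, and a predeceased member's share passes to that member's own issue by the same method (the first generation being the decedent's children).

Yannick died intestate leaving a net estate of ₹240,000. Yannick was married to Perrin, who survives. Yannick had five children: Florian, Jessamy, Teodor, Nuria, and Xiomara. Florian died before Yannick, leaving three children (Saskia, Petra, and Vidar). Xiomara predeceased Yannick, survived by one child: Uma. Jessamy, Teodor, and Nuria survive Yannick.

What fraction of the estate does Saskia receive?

Saskia receives 1/20 of the estate.

Perrin takes one-quarter of ₹240,000 = ₹60,000. The remaining ₹180,000 passes to the descendants.
The descendants' portion (₹180,000) is divided into 5 shares of ₹36,000: Jessamy, Teodor, and Nuria each take ₹36,000; Florian's ₹36,000 share passes to Florian's issue; Xiomara's ₹36,000 share passes to Xiomara's issue.
Florian's share (₹36,000) is divided into 3 shares of ₹12,000: Saskia, Petra, and Vidar each take ₹12,000.
Xiomara's share (₹36,000) passes entirely to Uma.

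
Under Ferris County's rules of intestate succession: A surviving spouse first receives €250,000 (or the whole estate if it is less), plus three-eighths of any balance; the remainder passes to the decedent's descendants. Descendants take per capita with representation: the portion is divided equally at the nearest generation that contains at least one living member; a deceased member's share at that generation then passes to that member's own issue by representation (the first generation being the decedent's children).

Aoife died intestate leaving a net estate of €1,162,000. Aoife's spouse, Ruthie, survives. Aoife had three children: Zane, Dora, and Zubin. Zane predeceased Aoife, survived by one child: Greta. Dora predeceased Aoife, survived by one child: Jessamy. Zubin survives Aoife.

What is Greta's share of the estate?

Greta receives €190,000.

Ruthie first takes €250,000, leaving a balance of €912,000. Ruthie then takes three-eighths of the balance (€342,000), for a total of €592,000. The remaining €570,000 passes to the descendants.
The descendants' portion (€570,000) is divided into 3 shares of €190,000: Zubin takes €190,000; Zane's €190,000 share passes to Zane's issue; Dora's €190,000 share passes to Dora's issue.
Zane's share (€190,000) passes entirely to Greta.
Dora's share (€190,000) passes entirely to Jessamy.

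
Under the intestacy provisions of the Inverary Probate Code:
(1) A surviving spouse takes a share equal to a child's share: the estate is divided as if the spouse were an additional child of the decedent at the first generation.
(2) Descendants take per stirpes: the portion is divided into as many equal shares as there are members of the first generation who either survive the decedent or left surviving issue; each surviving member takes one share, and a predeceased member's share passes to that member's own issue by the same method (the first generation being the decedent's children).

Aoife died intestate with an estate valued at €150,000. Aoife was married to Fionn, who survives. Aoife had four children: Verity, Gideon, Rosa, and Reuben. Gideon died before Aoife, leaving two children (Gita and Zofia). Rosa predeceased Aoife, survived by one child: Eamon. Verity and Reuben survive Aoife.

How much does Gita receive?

Gita receives €15,000.

The spouse counts as an additional share at the children's level, so there are 5 primary shares of €30,000. Fionn takes one such share (€30,000).
The children's combined portion (€120,000) is divided into 4 shares of €30,000: Verity and Reuben each take €30,000; Gideon's €30,000 share passes to Gideon's issue; Rosa's €30,000 share passes to Rosa's issue.
Gideon's share (€30,000) is divided into 2 shares of €15,000: Gita and Zofia each take €15,000.
Rosa's share (€30,000) passes entirely to Eamon.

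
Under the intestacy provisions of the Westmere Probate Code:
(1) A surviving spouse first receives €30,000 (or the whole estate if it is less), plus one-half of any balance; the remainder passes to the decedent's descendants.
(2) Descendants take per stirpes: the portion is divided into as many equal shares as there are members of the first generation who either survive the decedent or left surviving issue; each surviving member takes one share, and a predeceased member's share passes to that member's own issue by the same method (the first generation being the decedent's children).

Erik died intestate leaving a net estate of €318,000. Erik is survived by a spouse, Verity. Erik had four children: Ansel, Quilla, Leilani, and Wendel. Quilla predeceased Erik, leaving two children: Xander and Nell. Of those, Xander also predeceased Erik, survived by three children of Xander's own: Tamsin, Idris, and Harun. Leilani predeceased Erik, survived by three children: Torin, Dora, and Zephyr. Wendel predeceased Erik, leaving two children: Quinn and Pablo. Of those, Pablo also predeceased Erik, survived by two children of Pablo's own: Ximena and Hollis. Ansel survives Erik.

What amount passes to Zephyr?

Zephyr receives €12,000.

Verity first takes €30,000, leaving a balance of €288,000. Verity then takes one-half of the balance (€144,000), for a total of €174,000. The remaining €144,000 passes to the descendants.
The descendants' portion (€144,000) is divided into 4 shares of €36,000: Ansel takes €36,000; Quilla's €36,000 share passes to Quilla's issue; Leilani's €36,000 share passes to Leilani's issue; Wendel's €36,000 share passes to Wendel's issue.
Quilla's share (€36,000) is divided into 2 shares of €18,000: Nell takes €18,000; Xander's €18,000 share passes to Xander's issue.
Xander's share (€18,000) is divided into 3 shares of €6,000: Tamsin, Idris, and Harun each take €6,000.
Leilani's share (€36,000) is divided into 3 shares of €12,000: Torin, Dora, and Zephyr each take €12,000.
Wendel's share (€36,000) is divided into 2 shares of €18,000: Quinn takes €18,000; Pablo's €18,000 share passes to Pablo's issue.
Pablo's share (€18,000) is divided into 2 shares of €9,000: Ximena and Hollis each take €9,000.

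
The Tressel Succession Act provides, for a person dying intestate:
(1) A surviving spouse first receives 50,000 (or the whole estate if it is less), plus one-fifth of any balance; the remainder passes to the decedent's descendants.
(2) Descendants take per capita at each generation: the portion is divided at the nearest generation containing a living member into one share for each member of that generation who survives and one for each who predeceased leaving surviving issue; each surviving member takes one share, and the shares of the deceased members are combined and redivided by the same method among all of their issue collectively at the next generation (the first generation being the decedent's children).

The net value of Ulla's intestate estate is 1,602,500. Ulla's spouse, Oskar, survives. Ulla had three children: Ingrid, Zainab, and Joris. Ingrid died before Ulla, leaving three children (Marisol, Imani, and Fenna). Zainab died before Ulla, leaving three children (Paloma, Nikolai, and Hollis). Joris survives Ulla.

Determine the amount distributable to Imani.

Imani receives 138,000.

Oskar first takes 50,000, leaving a balance of 1,552,500. Oskar then takes one-fifth of the balance (310,500), for a total of 360,500. The remaining 1,242,000 passes to the descendants.
The descendants' portion (1,242,000) is divided at the children's generation into 3 shares of 414,000. Joris takes 414,000. The 2 shares of the deceased (Ingrid and Zainab) are combined into a pool of 828,000.
That pool (828,000) is divided at the grandchildren's generation equally among Marisol, Imani, Fenna, Paloma, Nikolai, and Hollis: 138,000 each.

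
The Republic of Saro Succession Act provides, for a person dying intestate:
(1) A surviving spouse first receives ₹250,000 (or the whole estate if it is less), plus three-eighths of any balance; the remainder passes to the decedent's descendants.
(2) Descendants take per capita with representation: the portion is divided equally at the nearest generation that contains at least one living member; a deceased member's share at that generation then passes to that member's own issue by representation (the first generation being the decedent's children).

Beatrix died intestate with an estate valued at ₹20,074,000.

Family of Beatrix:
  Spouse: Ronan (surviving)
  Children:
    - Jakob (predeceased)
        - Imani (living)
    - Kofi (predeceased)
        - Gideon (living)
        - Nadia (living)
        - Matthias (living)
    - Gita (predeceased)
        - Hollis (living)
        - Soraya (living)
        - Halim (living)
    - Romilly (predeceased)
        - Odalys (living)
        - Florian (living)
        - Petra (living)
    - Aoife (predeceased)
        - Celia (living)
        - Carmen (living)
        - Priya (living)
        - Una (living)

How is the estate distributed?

Ronan first takes ₹250,000, leaving a balance of ₹19,824,000. Ronan then takes three-eighths of the balance (₹7,434,000), for a total of ₹7,684,000. The remaining ₹12,390,000 passes to the descendants.
No child survives, so the initial division is made at the grandchildren's generation.
The descendants' portion (₹12,390,000) is divided into 14 shares of ₹885,000: Imani, Gideon, Nadia, Matthias, Hollis, Soraya, Halim, Odalys, Florian, Petra, Celia, Carmen, Priya, and Una each take ₹885,000.

Ronan: ₹7,684,000; Imani: ₹885,000; Gideon: ₹885,000; Nadia: ₹885,000; Matthias: ₹885,000; Hollis: ₹885,000; Soraya: ₹885,000; Halim: ₹885,000; Odalys: ₹885,000; Florian: ₹885,000; Petra: ₹885,000; Celia: ₹885,000; Carmen: ₹885,000; Priya: ₹885,000; Una: ₹885,000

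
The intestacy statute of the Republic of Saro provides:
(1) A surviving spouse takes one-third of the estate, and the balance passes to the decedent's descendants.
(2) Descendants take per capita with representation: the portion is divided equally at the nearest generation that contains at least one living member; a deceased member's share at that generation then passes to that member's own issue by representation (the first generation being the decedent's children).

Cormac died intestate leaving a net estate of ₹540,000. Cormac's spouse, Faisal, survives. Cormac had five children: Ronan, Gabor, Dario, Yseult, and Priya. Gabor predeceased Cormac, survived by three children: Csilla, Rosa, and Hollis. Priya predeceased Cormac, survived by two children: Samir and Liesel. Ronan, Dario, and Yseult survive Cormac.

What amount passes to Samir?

Faisal takes one-third of ₹540,000 = ₹180,000. The remaining ₹360,000 passes to the descendants.
The descendants' portion (₹360,000) is divided into 5 shares of ₹72,000: Ronan, Dario, and Yseult each take ₹72,000; Gabor's ₹72,000 share passes to Gabor's issue; Priya's ₹72,000 share passes to Priya's issue.
Gabor's share (₹72,000) is divided into 3 shares of ₹24,000: Csilla, Rosa, and Hollis each take ₹24,000.
Priya's share (₹72,000) is divided into 2 shares of ₹36,000: Samir and Liesel each take ₹36,000.

Samir receives ₹36,000.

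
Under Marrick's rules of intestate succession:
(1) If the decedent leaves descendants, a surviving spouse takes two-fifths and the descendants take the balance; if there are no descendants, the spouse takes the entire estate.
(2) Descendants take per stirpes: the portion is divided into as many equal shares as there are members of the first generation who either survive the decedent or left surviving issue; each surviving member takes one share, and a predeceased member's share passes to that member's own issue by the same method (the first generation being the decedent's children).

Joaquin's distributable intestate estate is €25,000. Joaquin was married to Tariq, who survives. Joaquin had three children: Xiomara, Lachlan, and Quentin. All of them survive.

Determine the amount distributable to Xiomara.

Tariq takes two-fifths of €25,000 = €10,000. The remaining €15,000 passes to the descendants.
The descendants' portion (€15,000) is divided into 3 shares of €5,000: Xiomara, Lachlan, and Quentin each take €5,000.

Xiomara receives €5,000.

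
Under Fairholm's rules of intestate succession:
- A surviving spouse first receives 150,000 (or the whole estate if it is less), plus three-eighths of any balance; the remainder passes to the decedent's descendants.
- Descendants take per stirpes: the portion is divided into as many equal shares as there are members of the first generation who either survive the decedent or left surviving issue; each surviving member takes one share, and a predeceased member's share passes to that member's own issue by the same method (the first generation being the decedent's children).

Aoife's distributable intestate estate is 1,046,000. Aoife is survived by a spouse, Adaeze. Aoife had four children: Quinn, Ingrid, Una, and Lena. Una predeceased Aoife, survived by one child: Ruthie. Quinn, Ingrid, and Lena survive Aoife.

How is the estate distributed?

Adaeze first takes 150,000, leaving a balance of 896,000. Adaeze then takes three-eighths of the balance (336,000), for a total of 486,000. The remaining 560,000 passes to the descendants.
The descendants' portion (560,000) is divided into 4 shares of 140,000: Quinn, Ingrid, and Lena each take 140,000; Una's 140,000 share passes to Una's issue.
Una's share (140,000) passes entirely to Ruthie.

Adaeze: 486,000; Quinn: 140,000; Ingrid: 140,000; Ruthie: 140,000; Lena: 140,000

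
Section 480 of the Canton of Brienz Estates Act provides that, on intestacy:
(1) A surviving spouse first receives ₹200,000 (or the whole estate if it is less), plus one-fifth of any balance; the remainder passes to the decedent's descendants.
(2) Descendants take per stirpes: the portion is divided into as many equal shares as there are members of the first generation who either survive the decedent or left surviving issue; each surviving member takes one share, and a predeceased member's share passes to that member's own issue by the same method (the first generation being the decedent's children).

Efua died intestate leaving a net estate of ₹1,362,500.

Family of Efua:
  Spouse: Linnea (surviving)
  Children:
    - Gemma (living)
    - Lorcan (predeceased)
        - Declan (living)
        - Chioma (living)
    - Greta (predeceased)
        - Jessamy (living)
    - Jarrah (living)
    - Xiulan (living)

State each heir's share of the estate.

Linnea first takes ₹200,000, leaving a balance of ₹1,162,500. Linnea then takes one-fifth of the balance (₹232,500), for a total of ₹432,500. The remaining ₹930,000 passes to the descendants.
The descendants' portion (₹930,000) is divided into 5 shares of ₹186,000: Gemma, Jarrah, and Xiulan each take ₹186,000; Lorcan's ₹186,000 share passes to Lorcan's issue; Greta's ₹186,000 share passes to Greta's issue.
Lorcan's share (₹186,000) is divided into 2 shares of ₹93,000: Declan and Chioma each take ₹93,000.
Greta's share (₹186,000) passes entirely to Jessamy.

Linnea: ₹432,500; Gemma: ₹186,000; Declan: ₹93,000; Chioma: ₹93,000; Jessamy: ₹186,000; Jarrah: ₹186,000; Xiulan: ₹186,000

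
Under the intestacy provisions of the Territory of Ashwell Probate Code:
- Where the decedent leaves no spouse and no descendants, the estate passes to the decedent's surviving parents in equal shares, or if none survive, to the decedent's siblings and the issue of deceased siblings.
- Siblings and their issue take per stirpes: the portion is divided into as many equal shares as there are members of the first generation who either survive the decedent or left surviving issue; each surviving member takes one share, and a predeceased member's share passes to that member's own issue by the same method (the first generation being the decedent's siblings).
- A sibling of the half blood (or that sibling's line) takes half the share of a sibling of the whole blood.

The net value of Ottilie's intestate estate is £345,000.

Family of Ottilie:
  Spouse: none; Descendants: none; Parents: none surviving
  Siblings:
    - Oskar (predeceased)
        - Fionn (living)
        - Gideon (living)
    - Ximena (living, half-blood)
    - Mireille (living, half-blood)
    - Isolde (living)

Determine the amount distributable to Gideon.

The entire £345,000 passes to the siblings and their issue.
Counting each half-blood sibling's line as half a unit, there are 3 units in £345,000, so one unit is £115,000. Whole-blood lines (Oskar and Isolde) take £115,000 each; half-blood lines (Ximena and Mireille) take £57,500 each.
Oskar's share (£115,000) is divided into 2 shares of £57,500: Fionn and Gideon each take £57,500.

Gideon receives £57,500.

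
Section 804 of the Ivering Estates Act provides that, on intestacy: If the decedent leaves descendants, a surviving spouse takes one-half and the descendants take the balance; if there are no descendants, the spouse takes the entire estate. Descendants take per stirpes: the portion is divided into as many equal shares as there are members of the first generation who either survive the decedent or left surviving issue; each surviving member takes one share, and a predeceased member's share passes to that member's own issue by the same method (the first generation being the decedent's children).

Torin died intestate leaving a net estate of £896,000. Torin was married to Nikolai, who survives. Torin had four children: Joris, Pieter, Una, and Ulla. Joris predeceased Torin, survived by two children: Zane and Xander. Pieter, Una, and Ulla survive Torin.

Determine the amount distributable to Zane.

Nikolai takes one-half of £896,000 = £448,000. The remaining £448,000 passes to the descendants.
The descendants' portion (£448,000) is divided into 4 shares of £112,000: Pieter, Una, and Ulla each take £112,000; Joris's £112,000 share passes to Joris's issue.
Joris's share (£112,000) is divided into 2 shares of £56,000: Zane and Xander each take £56,000.

Zane receives £56,000.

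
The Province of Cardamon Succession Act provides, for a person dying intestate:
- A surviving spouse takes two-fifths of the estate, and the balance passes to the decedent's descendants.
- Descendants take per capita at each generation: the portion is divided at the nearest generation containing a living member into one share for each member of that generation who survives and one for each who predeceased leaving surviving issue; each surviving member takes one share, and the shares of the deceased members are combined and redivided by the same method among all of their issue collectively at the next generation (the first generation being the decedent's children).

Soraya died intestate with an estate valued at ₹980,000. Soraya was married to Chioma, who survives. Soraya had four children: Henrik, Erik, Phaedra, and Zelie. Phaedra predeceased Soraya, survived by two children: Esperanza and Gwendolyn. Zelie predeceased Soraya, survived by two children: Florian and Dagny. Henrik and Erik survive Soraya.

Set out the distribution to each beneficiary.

Chioma takes two-fifths of ₹980,000 = ₹392,000. The remaining ₹588,000 passes to the descendants.
The descendants' portion (₹588,000) is divided at the children's generation into 4 shares of ₹147,000. Henrik and Erik each take ₹147,000. The 2 shares of the deceased (Phaedra and Zelie) are combined into a pool of ₹294,000.
That pool (₹294,000) is divided at the grandchildren's generation equally among Esperanza, Gwendolyn, Florian, and Dagny: ₹73,500 each.

Chioma: ₹392,000; Henrik: ₹147,000; Erik: ₹147,000; Esperanza: ₹73,500; Gwendolyn: ₹73,500; Florian: ₹73,500; Dagny: ₹73,500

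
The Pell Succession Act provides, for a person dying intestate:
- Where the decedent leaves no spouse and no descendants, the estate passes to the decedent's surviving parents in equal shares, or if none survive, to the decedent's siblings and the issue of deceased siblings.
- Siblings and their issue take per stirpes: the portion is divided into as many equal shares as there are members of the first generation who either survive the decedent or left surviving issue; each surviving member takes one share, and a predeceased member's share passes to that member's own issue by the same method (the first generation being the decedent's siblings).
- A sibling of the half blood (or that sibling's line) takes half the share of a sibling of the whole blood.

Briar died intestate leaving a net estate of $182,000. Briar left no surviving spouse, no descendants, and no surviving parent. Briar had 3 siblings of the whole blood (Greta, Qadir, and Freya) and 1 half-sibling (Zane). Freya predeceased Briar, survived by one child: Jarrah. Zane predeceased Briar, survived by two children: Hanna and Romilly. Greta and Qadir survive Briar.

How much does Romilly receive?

Romilly receives $13,000.

The entire $182,000 passes to the siblings and their issue.
Counting each half-blood sibling's line as half a unit, there are 7/2 units in $182,000, so one unit is $52,000. Whole-blood lines (Greta, Qadir, and Freya) take $52,000 each; half-blood lines (Zane) take $26,000 each.
Freya's share ($52,000) passes entirely to Jarrah.
Zane's share ($26,000) is divided into 2 shares of $13,000: Hanna and Romilly each take $13,000.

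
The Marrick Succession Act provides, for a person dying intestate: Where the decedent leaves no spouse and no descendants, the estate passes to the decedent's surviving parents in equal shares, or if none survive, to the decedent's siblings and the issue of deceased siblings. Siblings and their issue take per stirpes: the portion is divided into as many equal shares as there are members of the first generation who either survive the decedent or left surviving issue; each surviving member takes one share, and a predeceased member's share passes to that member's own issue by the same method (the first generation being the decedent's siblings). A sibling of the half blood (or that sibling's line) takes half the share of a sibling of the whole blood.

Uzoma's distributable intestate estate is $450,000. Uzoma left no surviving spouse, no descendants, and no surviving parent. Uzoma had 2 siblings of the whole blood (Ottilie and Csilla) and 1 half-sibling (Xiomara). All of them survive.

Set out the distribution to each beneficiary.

Ottilie: $180,000; Xiomara: $90,000; Csilla: $180,000

The entire $450,000 passes to the siblings and their issue.
Counting each half-blood sibling's line as half a unit, there are 5/2 units in $450,000, so one unit is $180,000. Whole-blood lines (Ottilie and Csilla) take $180,000 each; half-blood lines (Xiomara) take $90,000 each.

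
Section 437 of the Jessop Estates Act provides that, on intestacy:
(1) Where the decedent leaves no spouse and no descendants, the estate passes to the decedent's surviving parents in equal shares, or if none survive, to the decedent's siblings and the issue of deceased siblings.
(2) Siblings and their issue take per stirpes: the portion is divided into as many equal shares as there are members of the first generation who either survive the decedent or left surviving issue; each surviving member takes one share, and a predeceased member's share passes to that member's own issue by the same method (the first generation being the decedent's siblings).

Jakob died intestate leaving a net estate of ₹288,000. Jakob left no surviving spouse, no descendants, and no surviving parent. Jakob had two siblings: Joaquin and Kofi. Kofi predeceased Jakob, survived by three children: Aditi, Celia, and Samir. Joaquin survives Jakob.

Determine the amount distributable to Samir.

Samir receives ₹48,000.

The entire ₹288,000 passes to the siblings and their issue.
That amount (₹288,000) is divided into 2 shares of ₹144,000: Joaquin takes ₹144,000; Kofi's ₹144,000 share passes to Kofi's issue.
Kofi's share (₹144,000) is divided into 3 shares of ₹48,000: Aditi, Celia, and Samir each take ₹48,000.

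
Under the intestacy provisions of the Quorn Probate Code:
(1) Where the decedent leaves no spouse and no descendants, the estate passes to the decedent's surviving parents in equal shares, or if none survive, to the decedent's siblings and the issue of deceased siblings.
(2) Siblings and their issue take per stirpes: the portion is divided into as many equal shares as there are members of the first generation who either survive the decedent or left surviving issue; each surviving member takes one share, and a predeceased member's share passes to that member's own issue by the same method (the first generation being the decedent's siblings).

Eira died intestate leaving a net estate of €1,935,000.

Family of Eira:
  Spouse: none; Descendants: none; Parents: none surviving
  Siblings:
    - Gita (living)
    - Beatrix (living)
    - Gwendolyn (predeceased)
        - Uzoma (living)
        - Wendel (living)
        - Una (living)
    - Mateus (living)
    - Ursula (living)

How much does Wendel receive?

The entire €1,935,000 passes to the siblings and their issue.
That amount (€1,935,000) is divided into 5 shares of €387,000: Gita, Beatrix, Mateus, and Ursula each take €387,000; Gwendolyn's €387,000 share passes to Gwendolyn's issue.
Gwendolyn's share (€387,000) is divided into 3 shares of €129,000: Uzoma, Wendel, and Una each take €129,000.

Wendel receives €129,000.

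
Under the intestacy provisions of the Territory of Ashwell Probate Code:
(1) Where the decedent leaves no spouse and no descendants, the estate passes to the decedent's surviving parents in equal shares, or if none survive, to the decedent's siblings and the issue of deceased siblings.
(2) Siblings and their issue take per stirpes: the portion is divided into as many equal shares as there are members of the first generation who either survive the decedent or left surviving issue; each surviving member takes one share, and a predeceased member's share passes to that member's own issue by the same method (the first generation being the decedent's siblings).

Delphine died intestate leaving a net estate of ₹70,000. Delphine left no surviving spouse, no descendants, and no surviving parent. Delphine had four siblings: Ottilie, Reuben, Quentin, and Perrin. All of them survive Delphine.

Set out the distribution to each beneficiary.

Ottilie: ₹17,500; Reuben: ₹17,500; Quentin: ₹17,500; Perrin: ₹17,500

The entire ₹70,000 passes to the siblings and their issue.
That amount (₹70,000) is divided into 4 shares of ₹17,500: Ottilie, Reuben, Quentin, and Perrin each take ₹17,500.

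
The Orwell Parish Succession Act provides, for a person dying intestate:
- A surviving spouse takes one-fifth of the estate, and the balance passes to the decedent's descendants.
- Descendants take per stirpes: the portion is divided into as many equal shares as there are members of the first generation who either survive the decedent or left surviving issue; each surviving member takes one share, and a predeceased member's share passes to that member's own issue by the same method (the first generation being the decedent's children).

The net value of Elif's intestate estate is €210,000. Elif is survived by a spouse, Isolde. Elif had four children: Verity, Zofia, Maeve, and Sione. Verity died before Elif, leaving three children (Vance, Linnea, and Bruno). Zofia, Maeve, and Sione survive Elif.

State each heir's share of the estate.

Isolde takes one-fifth of €210,000 = €42,000. The remaining €168,000 passes to the descendants.
The descendants' portion (€168,000) is divided into 4 shares of €42,000: Zofia, Maeve, and Sione each take €42,000; Verity's €42,000 share passes to Verity's issue.
Verity's share (€42,000) is divided into 3 shares of €14,000: Vance, Linnea, and Bruno each take €14,000.

Isolde: €42,000; Vance: €14,000; Linnea: €14,000; Bruno: €14,000; Zofia: €42,000; Maeve: €42,000; Sione: €42,000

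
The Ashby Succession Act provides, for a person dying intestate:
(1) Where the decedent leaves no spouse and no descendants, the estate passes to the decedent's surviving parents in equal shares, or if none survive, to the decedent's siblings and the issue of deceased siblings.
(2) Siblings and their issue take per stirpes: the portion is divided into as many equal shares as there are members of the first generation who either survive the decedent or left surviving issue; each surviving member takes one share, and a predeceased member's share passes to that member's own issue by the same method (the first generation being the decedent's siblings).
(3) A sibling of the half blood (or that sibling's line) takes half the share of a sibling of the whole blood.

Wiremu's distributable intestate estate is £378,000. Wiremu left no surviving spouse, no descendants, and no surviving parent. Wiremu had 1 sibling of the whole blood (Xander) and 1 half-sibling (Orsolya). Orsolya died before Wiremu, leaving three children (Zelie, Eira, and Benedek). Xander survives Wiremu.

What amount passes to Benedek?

Benedek receives £42,000.

The entire £378,000 passes to the siblings and their issue.
Counting each half-blood sibling's line as half a unit, there are 3/2 units in £378,000, so one unit is £252,000. Whole-blood lines (Xander) take £252,000 each; half-blood lines (Orsolya) take £126,000 each.
Orsolya's share (£126,000) is divided into 3 shares of £42,000: Zelie, Eira, and Benedek each take £42,000.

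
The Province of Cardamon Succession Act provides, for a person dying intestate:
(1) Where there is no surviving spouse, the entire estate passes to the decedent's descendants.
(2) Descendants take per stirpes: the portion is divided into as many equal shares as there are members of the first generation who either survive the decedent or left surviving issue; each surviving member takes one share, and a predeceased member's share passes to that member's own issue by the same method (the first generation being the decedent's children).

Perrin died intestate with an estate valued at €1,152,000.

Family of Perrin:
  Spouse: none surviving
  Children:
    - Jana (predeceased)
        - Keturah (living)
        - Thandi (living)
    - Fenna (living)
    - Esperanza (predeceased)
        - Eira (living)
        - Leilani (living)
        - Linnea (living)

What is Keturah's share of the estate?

The entire €1,152,000 passes to the descendants.
That amount (€1,152,000) is divided into 3 shares of €384,000: Fenna takes €384,000; Jana's €384,000 share passes to Jana's issue; Esperanza's €384,000 share passes to Esperanza's issue.
Jana's share (€384,000) is divided into 2 shares of €192,000: Keturah and Thandi each take €192,000.
Esperanza's share (€384,000) is divided into 3 shares of €128,000: Eira, Leilani, and Linnea each take €128,000.

Keturah receives €192,000.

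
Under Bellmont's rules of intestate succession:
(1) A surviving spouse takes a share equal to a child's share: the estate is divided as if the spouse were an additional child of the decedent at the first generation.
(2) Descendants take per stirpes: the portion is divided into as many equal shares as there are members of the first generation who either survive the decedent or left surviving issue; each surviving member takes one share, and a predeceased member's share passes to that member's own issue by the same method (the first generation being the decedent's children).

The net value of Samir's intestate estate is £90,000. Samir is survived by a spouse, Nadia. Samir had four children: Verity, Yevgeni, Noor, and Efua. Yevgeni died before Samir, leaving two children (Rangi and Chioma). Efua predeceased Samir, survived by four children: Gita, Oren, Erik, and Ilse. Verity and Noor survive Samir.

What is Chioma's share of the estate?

The spouse counts as an additional share at the children's level, so there are 5 primary shares of £18,000. Nadia takes one such share (£18,000).
The children's combined portion (£72,000) is divided into 4 shares of £18,000: Verity and Noor each take £18,000; Yevgeni's £18,000 share passes to Yevgeni's issue; Efua's £18,000 share passes to Efua's issue.
Yevgeni's share (£18,000) is divided into 2 shares of £9,000: Rangi and Chioma each take £9,000.
Efua's share (£18,000) is divided into 4 shares of £4,500: Gita, Oren, Erik, and Ilse each take £4,500.

Chioma receives £9,000.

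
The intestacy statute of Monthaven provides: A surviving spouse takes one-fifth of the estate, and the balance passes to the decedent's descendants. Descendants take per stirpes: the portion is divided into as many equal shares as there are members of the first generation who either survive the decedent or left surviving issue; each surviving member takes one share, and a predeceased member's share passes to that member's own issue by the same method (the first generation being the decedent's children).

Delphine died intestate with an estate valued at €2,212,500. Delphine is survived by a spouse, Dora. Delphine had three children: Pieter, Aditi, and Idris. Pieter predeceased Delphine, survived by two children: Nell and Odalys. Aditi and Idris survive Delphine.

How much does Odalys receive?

Odalys receives €295,000.

Dora takes one-fifth of €2,212,500 = €442,500. The remaining €1,770,000 passes to the descendants.
The descendants' portion (€1,770,000) is divided into 3 shares of €590,000: Aditi and Idris each take €590,000; Pieter's €590,000 share passes to Pieter's issue.
Pieter's share (€590,000) is divided into 2 shares of €295,000: Nell and Odalys each take €295,000.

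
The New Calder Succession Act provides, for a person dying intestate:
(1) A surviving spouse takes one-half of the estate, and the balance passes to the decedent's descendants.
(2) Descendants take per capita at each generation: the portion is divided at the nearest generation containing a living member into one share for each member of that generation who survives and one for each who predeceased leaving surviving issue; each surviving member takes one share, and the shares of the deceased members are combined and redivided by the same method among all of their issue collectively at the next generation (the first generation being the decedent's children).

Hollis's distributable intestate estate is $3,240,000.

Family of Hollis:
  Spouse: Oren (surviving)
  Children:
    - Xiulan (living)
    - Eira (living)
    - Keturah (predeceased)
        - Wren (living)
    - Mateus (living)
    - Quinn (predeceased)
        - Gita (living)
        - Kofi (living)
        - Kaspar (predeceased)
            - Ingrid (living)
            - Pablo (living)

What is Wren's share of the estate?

Wren receives $162,000.

Oren takes one-half of $3,240,000 = $1,620,000. The remaining $1,620,000 passes to the descendants.
The descendants' portion ($1,620,000) is divided at the children's generation into 5 shares of $324,000. Xiulan, Eira, and Mateus each take $324,000. The 2 shares of the deceased (Keturah and Quinn) are combined into a pool of $648,000.
That pool ($648,000) is divided at the grandchildren's generation into 4 shares of $162,000. Wren, Gita, and Kofi each take $162,000. The remaining share for the deceased Kaspar ($162,000) is carried to the next generation.
That pool ($162,000) is divided at the great-grandchildren's generation equally among Ingrid and Pablo: $81,000 each.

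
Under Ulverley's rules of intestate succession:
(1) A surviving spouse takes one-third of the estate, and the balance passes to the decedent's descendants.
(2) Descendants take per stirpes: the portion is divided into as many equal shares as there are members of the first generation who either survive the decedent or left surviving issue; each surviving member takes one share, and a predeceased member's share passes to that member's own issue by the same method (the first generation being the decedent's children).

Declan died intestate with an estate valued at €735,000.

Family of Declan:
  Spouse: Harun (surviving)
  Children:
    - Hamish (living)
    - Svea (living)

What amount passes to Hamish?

Harun takes one-third of €735,000 = €245,000. The remaining €490,000 passes to the descendants.
The descendants' portion (€490,000) is divided into 2 shares of €245,000: Hamish and Svea each take €245,000.

Hamish receives €245,000.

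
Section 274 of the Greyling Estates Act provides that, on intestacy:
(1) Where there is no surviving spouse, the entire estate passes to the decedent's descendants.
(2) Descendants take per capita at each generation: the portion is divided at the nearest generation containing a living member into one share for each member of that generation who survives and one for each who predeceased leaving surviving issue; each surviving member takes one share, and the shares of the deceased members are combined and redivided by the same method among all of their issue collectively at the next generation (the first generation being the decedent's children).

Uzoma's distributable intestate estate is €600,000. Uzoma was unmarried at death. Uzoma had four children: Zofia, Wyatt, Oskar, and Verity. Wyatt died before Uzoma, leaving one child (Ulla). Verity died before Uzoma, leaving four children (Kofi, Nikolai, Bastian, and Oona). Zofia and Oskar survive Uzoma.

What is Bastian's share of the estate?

The entire €600,000 passes to the descendants.
That amount (€600,000) is divided at the children's generation into 4 shares of €150,000. Zofia and Oskar each take €150,000. The 2 shares of the deceased (Wyatt and Verity) are combined into a pool of €300,000.
That pool (€300,000) is divided at the grandchildren's generation equally among Ulla, Kofi, Nikolai, Bastian, and Oona: €60,000 each.

Bastian receives €60,000.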